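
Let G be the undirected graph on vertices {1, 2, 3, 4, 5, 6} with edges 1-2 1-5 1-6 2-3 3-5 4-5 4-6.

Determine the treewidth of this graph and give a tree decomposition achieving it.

Treewidth 2.
Bags: B1 = {4, 5, 6}  B2 = {1, 5, 6}  B3 = {1, 3, 5}  B4 = {1, 2, 3}
Tree: B1–B2, B2–B3, B3–B4

Every bag has size at most 3, so the width is 3 − 1 = 2 and tw(G) ≤ 2. Since 4–6–1–5–4 is a cycle in G, G is not acyclic. Forests are exactly the graphs of treewidth ≤ 1, so tw(G) ≥ 2. Hence tw(G) = 2 exactly.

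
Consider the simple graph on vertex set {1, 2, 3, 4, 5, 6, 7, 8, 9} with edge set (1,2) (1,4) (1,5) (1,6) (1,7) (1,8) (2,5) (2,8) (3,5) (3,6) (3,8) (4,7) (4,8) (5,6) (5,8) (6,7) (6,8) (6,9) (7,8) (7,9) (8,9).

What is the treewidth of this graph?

3

A width-3 tree decomposition is:
Bags: B1 = {1, 2, 5, 8}  B2 = {1, 5, 6, 8}  B3 = {3, 5, 6, 8}  B4 = {1, 6, 7, 8}  B5 = {1, 4, 7, 8}  B6 = {6, 7, 8, 9}
Tree: B1–B2, B2–B3, B2–B4, B4–B5, B4–B6
Each bag holds 4 vertices, so the decomposition has width 3, which upper-bounds the treewidth. On the other hand G contains the 4-clique {1, 4, 7, 8}. A clique must lie in a single bag of any decomposition, so no decomposition can have width below 3. Combining the bounds, tw(G) = 3.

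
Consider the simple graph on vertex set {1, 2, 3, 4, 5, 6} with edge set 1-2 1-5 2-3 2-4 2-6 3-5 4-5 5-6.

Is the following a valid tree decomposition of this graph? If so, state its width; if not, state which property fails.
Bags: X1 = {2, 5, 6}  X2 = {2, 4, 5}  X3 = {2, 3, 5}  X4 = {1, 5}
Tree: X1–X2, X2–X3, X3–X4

A tree decomposition must satisfy three properties: every vertex lies in some bag; for every edge, both endpoints lie together in some bag; and for every vertex, the bags containing it form a connected subtree. Here edge (2,1) lies in no bag, so the decomposition is invalid.

No — edge (2,1) lies in no bag.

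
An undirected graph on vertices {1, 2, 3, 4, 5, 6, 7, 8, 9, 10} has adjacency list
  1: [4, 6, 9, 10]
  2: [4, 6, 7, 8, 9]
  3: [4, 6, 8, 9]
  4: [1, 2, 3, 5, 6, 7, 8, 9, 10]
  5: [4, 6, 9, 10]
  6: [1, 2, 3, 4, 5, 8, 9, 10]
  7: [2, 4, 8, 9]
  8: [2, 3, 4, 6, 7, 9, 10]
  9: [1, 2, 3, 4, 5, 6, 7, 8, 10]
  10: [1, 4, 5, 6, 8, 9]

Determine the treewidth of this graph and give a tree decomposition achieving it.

The largest bag has 5 vertices, giving width 4; this decomposition certifies tw(G) ≤ 4. For the lower bound, the 5 vertices {3, 4, 6, 8, 9} are pairwise adjacent, and any tree decomposition puts a clique entirely inside one bag — forcing width ≥ 4. Therefore the treewidth is 4.

Treewidth 4.
One optimal decomposition is:
Bags: B1 = {4, 6, 8, 9, 10}  B2 = {1, 4, 6, 9, 10}  B3 = {2, 4, 6, 8, 9}  B4 = {3, 4, 6, 8, 9}  B5 = {2, 4, 7, 8, 9}  B6 = {4, 5, 6, 9, 10}
Tree: B1–B2, B1–B3, B3–B4, B3–B5, B1–B6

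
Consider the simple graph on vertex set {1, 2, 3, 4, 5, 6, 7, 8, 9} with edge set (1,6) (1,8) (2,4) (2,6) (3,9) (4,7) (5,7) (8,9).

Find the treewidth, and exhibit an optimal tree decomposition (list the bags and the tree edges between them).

Every bag has size at most 2, so the width is 2 − 1 = 1 and tw(G) ≤ 1. Since G has at least one edge (e.g. 3–9), it is not an edgeless graph, so tw(G) ≥ 1. Combining the bounds, tw(G) = 1.

Treewidth 1.
Bags: B1 = {3, 9}  B2 = {8, 9}  B3 = {1, 8}  B4 = {1, 6}  B5 = {2, 6}  B6 = {2, 4}  B7 = {4, 7}  B8 = {5, 7}
Tree: B1–B2, B2–B3, B3–B4, B4–B5, B5–B6, B6–B7, B7–B8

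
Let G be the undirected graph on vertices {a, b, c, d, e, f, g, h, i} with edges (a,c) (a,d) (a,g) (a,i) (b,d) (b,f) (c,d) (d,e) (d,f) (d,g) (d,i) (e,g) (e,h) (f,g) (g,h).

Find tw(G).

2

A width-2 tree decomposition is:
Bags: B1 = {a, d, g}  B2 = {a, d, i}  B3 = {d, e, g}  B4 = {a, c, d}  B5 = {d, f, g}  B6 = {b, d, f}  B7 = {e, g, h}
Tree: B1–B2, B1–B3, B1–B4, B1–B5, B5–B6, B3–B7
Each bag holds 3 vertices, so the decomposition has width 2, which upper-bounds the treewidth. Conversely, {d, e, g} is a clique of size 3, and the vertices of any clique must share a bag in every tree decomposition; so some bag has ≥ 3 vertices and tw(G) ≥ 2. Hence tw(G) = 2 exactly.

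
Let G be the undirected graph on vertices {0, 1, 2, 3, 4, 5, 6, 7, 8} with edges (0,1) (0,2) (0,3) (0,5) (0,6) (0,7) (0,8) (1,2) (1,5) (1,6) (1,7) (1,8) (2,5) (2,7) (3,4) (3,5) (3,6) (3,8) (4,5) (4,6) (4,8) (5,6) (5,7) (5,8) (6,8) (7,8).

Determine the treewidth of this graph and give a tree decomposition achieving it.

Treewidth 4.
One such decomposition:
Bags: B1 = {0, 1, 5, 7, 8}  B2 = {0, 1, 5, 6, 8}  B3 = {0, 3, 5, 6, 8}  B4 = {0, 1, 2, 5, 7}  B5 = {3, 4, 5, 6, 8}
Tree: B1–B2, B2–B3, B1–B4, B3–B5

Every bag has size at most 5, so the width is 5 − 1 = 4 and tw(G) ≤ 4. Conversely, {0, 1, 5, 6, 8} is a clique of size 5, and the vertices of any clique must share a bag in every tree decomposition; so some bag has ≥ 5 vertices and tw(G) ≥ 4. Combining the bounds, tw(G) = 4.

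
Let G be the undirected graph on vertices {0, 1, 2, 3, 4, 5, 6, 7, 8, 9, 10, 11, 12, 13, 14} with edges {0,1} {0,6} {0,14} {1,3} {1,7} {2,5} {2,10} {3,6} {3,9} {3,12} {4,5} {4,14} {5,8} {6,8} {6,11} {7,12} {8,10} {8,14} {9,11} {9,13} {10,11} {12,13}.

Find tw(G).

3

A width-3 tree decomposition is:
Bags: B1 = {2, 4, 5, 14}  B2 = {2, 5, 8, 14}  B3 = {2, 8, 10, 14}  B4 = {0, 8, 10, 14}  B5 = {0, 6, 8, 10}  B6 = {0, 6, 10, 11}  B7 = {0, 1, 6, 11}  B8 = {1, 3, 6, 11}  B9 = {1, 3, 9, 11}  B10 = {1, 3, 7, 9}  B11 = {3, 7, 9, 12}  B12 = {7, 9, 12, 13}
Tree: B1–B2, B2–B3, B3–B4, B4–B5, B5–B6, B6–B7, B7–B8, B8–B9, B9–B10, B10–B11, B11–B12
Each bag holds 4 vertices, so the decomposition has width 3, which upper-bounds the treewidth. For the lower bound: the 4 vertex sets {2,4,5}, {14}, {8}, {0,6,10,11} are disjoint, each induces a connected subgraph, and every pair is joined by at least one edge of G. Contracting each set to a single vertex therefore yields K_{4} as a minor, and since treewidth is minor-monotone, tw(G) ≥ tw(K_{4}) = 3. The upper and lower bounds meet at 3, so that is the treewidth.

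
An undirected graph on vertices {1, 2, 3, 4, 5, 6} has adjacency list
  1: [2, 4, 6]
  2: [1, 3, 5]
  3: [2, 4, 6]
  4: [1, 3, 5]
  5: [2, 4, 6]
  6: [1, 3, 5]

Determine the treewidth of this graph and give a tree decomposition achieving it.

The largest bag has 4 vertices, giving width 3; this decomposition certifies tw(G) ≤ 3. For the lower bound: the 4 vertex sets {2,5}, {3,4}, {1}, {6} are disjoint, each induces a connected subgraph, and every pair is joined by at least one edge of G. Contracting each set to a single vertex therefore yields K_{4} as a minor, and since treewidth is minor-monotone, tw(G) ≥ tw(K_{4}) = 3. Combining the bounds, tw(G) = 3.

Treewidth 3.
One such decomposition:
Bags: B1 = {1, 2, 3, 5}  B2 = {1, 3, 4, 5}  B3 = {1, 3, 5, 6}
Tree: B1–B2, B2–B3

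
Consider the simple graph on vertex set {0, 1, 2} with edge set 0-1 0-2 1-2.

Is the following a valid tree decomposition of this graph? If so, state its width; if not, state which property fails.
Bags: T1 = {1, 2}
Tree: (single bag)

No — vertex 0 appears in no bag.

A tree decomposition must satisfy three properties: every vertex lies in some bag; for every edge, both endpoints lie together in some bag; and for every vertex, the bags containing it form a connected subtree. Here vertex 0 appears in no bag, so the decomposition is invalid.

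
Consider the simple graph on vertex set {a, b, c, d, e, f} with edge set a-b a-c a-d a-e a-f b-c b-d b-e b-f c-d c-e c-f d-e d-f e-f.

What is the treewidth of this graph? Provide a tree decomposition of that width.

Treewidth 5.
One such decomposition:
Bags: B1 = {a, b, c, d, e, f}
Tree: (single bag)

A single bag containing all 6 vertices is trivially a valid decomposition of width 5. For the lower bound, the 6 vertices {a, b, c, d, e, f} are pairwise adjacent, and any tree decomposition puts a clique entirely inside one bag — forcing width ≥ 5. The upper and lower bounds meet at 5, so that is the treewidth.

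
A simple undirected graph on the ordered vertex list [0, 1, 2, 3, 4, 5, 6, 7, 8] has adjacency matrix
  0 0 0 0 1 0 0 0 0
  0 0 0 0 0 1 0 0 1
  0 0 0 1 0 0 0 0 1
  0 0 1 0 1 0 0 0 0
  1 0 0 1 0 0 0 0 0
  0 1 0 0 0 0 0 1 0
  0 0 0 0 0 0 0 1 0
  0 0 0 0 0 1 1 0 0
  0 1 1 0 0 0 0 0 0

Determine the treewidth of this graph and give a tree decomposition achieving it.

Treewidth 1.
One optimal decomposition is:
Bags: B1 = {6, 7}  B2 = {5, 7}  B3 = {1, 5}  B4 = {1, 8}  B5 = {2, 8}  B6 = {2, 3}  B7 = {3, 4}  B8 = {0, 4}
Tree: B1–B2, B2–B3, B3–B4, B4–B5, B5–B6, B6–B7, B7–B8

The largest bag has 2 vertices, giving width 1; this decomposition certifies tw(G) ≤ 1. G has an edge, so its treewidth is at least 1. Hence tw(G) = 1 exactly.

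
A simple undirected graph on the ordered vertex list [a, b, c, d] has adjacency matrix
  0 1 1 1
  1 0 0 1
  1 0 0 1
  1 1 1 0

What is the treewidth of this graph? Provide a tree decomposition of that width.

Treewidth 2.
Bags: B1 = {a, c, d}  B2 = {a, b, d}
Tree: B1–B2

Each bag holds 3 vertices, so the decomposition has width 2, which upper-bounds the treewidth. On the other hand G contains the 3-clique {a, c, d}. A clique must lie in a single bag of any decomposition, so no decomposition can have width below 2. Combining the bounds, tw(G) = 2.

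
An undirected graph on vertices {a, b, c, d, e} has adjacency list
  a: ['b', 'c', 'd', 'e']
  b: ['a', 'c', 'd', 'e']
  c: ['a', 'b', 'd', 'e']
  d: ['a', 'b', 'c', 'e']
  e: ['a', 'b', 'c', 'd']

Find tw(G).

A width-4 tree decomposition is:
Bags: B1 = {a, b, c, d, e}
Tree: (single bag)
With just one bag of size 5, the width is 5 − 1 = 4, so tw(G) ≤ 4. Conversely, {a, b, c, d, e} is a clique of size 5, and the vertices of any clique must share a bag in every tree decomposition; so some bag has ≥ 5 vertices and tw(G) ≥ 4. The upper and lower bounds meet at 4, so that is the treewidth.

4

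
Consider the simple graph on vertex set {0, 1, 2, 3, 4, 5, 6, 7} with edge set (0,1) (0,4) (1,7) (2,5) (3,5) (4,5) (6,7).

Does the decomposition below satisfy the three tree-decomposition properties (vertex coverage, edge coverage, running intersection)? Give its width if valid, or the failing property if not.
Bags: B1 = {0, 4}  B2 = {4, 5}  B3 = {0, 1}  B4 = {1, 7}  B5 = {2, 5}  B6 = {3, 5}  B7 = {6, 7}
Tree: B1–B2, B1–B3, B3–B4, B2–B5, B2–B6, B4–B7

Vertex coverage: the bags together contain {0, 1, 2, 3, 4, 5, 6, 7}, the full vertex set. Edge coverage: each edge of G has both endpoints in at least one bag. Running intersection: for every vertex, the bags containing it form a connected subtree. All three properties hold, so this is a valid tree decomposition of width max|bag| − 1 = 1, and hence tw(G) ≤ 1.

Yes; width 1.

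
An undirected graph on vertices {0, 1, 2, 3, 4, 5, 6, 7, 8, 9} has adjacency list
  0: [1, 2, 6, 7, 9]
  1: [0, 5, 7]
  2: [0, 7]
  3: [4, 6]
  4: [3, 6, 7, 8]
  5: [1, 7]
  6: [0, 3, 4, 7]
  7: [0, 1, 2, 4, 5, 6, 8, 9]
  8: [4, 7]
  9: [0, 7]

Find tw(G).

2

A width-2 tree decomposition is:
Bags: B1 = {0, 2, 7}  B2 = {0, 6, 7}  B3 = {4, 6, 7}  B4 = {0, 1, 7}  B5 = {0, 7, 9}  B6 = {4, 7, 8}  B7 = {1, 5, 7}  B8 = {3, 4, 6}
Tree: B1–B2, B2–B3, B1–B4, B2–B5, B3–B6, B4–B7, B3–B8
Each bag holds 3 vertices, so the decomposition has width 2, which upper-bounds the treewidth. Conversely, {3, 4, 6} is a clique of size 3, and the vertices of any clique must share a bag in every tree decomposition; so some bag has ≥ 3 vertices and tw(G) ≥ 2. Hence tw(G) = 2 exactly.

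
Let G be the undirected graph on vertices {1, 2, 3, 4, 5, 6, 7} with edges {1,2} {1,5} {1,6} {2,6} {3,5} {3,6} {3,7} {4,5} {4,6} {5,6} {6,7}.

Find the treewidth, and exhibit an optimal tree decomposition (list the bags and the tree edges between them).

Each bag holds 3 vertices, so the decomposition has width 2, which upper-bounds the treewidth. For the lower bound, the 3 vertices {1, 2, 6} are pairwise adjacent, and any tree decomposition puts a clique entirely inside one bag — forcing width ≥ 2. Combining the bounds, tw(G) = 2.

Treewidth 2.
One such decomposition:
Bags: B1 = {1, 5, 6}  B2 = {1, 2, 6}  B3 = {3, 5, 6}  B4 = {3, 6, 7}  B5 = {4, 5, 6}
Tree: B1–B2, B1–B3, B3–B4, B1–B5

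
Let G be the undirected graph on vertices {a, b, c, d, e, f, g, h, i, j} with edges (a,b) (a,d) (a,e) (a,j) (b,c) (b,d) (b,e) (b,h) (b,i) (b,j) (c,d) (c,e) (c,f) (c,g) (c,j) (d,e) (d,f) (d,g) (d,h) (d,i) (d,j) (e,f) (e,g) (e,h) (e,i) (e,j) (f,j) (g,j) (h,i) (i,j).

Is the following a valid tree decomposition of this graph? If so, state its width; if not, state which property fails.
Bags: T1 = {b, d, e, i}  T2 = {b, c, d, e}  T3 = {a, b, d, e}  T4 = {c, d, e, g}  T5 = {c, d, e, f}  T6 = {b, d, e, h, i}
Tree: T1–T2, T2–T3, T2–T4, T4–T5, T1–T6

No — vertex j appears in no bag.

A tree decomposition must satisfy three properties: every vertex lies in some bag; for every edge, both endpoints lie together in some bag; and for every vertex, the bags containing it form a connected subtree. Here vertex j appears in no bag, so the decomposition is invalid.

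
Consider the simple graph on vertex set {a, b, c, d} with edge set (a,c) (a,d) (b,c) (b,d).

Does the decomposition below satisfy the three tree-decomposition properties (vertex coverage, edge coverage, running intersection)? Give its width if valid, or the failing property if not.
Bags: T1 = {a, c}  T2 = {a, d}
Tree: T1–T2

A tree decomposition must satisfy three properties: every vertex lies in some bag; for every edge, both endpoints lie together in some bag; and for every vertex, the bags containing it form a connected subtree. Here vertex b appears in no bag, so the decomposition is invalid.

No — vertex b appears in no bag.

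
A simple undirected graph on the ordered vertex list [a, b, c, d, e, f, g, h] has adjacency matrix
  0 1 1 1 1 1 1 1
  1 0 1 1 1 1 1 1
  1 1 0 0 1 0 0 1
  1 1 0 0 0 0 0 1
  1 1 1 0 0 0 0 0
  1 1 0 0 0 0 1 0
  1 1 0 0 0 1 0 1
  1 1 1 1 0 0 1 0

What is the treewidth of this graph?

A width-3 tree decomposition is:
Bags: B1 = {a, b, g, h}  B2 = {a, b, c, h}  B3 = {a, b, f, g}  B4 = {a, b, c, e}  B5 = {a, b, d, h}
Tree: B1–B2, B1–B3, B2–B4, B2–B5
Each bag holds 4 vertices, so the decomposition has width 3, which upper-bounds the treewidth. For the lower bound, the 4 vertices {a, b, c, e} are pairwise adjacent, and any tree decomposition puts a clique entirely inside one bag — forcing width ≥ 3. The upper and lower bounds meet at 3, so that is the treewidth.

3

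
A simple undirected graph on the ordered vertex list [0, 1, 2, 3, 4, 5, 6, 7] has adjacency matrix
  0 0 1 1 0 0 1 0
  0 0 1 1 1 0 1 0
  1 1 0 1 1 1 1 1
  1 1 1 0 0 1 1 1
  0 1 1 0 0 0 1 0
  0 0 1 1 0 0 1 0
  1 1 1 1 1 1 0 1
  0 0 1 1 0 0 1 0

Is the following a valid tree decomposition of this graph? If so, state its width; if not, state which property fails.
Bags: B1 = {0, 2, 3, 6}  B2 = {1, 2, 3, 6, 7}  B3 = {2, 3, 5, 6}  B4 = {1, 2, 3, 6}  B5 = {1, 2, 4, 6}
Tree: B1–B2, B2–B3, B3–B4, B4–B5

A tree decomposition must satisfy three properties: every vertex lies in some bag; for every edge, both endpoints lie together in some bag; and for every vertex, the bags containing it form a connected subtree. Here bags containing vertex 1 are not connected in the tree, so the decomposition is invalid.

No — bags containing vertex 1 are not connected in the tree.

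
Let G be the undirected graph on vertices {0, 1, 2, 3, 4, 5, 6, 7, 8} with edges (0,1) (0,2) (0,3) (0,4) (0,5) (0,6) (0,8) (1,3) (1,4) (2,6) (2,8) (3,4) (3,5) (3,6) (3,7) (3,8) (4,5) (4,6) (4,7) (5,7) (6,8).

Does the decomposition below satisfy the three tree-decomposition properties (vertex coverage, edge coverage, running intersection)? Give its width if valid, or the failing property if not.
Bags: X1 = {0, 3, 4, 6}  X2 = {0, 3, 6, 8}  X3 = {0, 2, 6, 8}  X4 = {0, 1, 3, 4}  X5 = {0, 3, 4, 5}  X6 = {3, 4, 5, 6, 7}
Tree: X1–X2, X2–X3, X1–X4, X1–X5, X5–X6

A tree decomposition must satisfy three properties: every vertex lies in some bag; for every edge, both endpoints lie together in some bag; and for every vertex, the bags containing it form a connected subtree. Here bags containing vertex 6 are not connected in the tree, so the decomposition is invalid.

No — bags containing vertex 6 are not connected in the tree.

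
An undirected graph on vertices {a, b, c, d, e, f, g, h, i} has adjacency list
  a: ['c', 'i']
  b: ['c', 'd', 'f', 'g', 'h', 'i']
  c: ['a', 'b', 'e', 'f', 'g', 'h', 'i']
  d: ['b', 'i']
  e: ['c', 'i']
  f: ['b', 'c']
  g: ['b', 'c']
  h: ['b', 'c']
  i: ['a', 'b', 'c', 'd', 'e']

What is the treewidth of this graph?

2

A width-2 tree decomposition is:
Bags: B1 = {b, c, i}  B2 = {b, c, f}  B3 = {b, c, h}  B4 = {c, e, i}  B5 = {b, d, i}  B6 = {b, c, g}  B7 = {a, c, i}
Tree: B1–B2, B2–B3, B1–B4, B1–B5, B1–B6, B1–B7
Each bag holds 3 vertices, so the decomposition has width 2, which upper-bounds the treewidth. For the lower bound, the 3 vertices {b, d, i} are pairwise adjacent, and any tree decomposition puts a clique entirely inside one bag — forcing width ≥ 2. Combining the bounds, tw(G) = 2.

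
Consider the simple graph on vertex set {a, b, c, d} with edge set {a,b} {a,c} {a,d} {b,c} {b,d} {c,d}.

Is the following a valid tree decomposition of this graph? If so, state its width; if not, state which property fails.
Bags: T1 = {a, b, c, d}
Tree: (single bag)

Vertex coverage: the bags together contain {a, b, c, d}, the full vertex set. Edge coverage: each edge of G has both endpoints in at least one bag. Running intersection: for every vertex, the bags containing it form a connected subtree. All three properties hold, so this is a valid tree decomposition of width max|bag| − 1 = 3, and hence tw(G) ≤ 3.

Yes; width 3.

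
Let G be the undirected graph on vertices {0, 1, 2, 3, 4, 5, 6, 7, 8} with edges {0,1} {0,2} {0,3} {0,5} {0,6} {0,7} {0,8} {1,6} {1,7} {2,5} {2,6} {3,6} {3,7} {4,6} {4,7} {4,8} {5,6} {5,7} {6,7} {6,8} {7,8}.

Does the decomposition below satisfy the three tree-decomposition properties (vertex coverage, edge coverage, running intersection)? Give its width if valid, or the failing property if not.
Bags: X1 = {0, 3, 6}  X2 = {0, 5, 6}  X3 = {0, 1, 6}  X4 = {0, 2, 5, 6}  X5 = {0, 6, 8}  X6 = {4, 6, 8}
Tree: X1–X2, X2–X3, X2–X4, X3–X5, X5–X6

A tree decomposition must satisfy three properties: every vertex lies in some bag; for every edge, both endpoints lie together in some bag; and for every vertex, the bags containing it form a connected subtree. Here vertex 7 appears in no bag, so the decomposition is invalid.

No — vertex 7 appears in no bag.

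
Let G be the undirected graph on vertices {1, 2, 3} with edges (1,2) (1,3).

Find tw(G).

A width-1 tree decomposition is:
Bags: B1 = {1, 2}  B2 = {1, 3}
Tree: B1–B2
Every bag has size at most 2, so the width is 2 − 1 = 1 and tw(G) ≤ 1. G has an edge, so its treewidth is at least 1. Combining the bounds, tw(G) = 1.

1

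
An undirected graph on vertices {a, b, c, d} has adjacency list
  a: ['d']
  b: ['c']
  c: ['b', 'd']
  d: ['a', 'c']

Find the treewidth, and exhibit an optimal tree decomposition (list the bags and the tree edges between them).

The largest bag has 2 vertices, giving width 1; this decomposition certifies tw(G) ≤ 1. Since G has at least one edge (e.g. b–c), it is not an edgeless graph, so tw(G) ≥ 1. Therefore the treewidth is 1.

Treewidth 1.
Bags: B1 = {b, c}  B2 = {c, d}  B3 = {a, d}
Tree: B1–B2, B2–B3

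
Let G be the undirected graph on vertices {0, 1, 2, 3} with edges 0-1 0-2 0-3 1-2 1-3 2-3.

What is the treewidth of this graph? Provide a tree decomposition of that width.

A single bag containing all 4 vertices is trivially a valid decomposition of width 3. For the lower bound, the 4 vertices {0, 1, 2, 3} are pairwise adjacent, and any tree decomposition puts a clique entirely inside one bag — forcing width ≥ 3. Combining the bounds, tw(G) = 3.

Treewidth 3.
One such decomposition:
Bags: B1 = {0, 1, 2, 3}
Tree: (single bag)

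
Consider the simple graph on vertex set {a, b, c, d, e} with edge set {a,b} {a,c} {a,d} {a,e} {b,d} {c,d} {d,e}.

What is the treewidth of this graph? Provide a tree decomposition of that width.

Treewidth 2.
One such decomposition:
Bags: B1 = {a, c, d}  B2 = {a, d, e}  B3 = {a, b, d}
Tree: B1–B2, B1–B3

Each bag holds 3 vertices, so the decomposition has width 2, which upper-bounds the treewidth. Conversely, {a, d, e} is a clique of size 3, and the vertices of any clique must share a bag in every tree decomposition; so some bag has ≥ 3 vertices and tw(G) ≥ 2. Combining the bounds, tw(G) = 2.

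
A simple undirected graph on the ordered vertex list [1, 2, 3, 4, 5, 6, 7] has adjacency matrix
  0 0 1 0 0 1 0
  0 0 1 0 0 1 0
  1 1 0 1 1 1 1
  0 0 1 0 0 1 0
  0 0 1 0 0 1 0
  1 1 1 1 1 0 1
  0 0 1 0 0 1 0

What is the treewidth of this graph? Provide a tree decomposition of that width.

Every bag has size at most 3, so the width is 3 − 1 = 2 and tw(G) ≤ 2. Conversely, {1, 3, 6} is a clique of size 3, and the vertices of any clique must share a bag in every tree decomposition; so some bag has ≥ 3 vertices and tw(G) ≥ 2. Hence tw(G) = 2 exactly.

Treewidth 2.
Bags: B1 = {2, 3, 6}  B2 = {3, 6, 7}  B3 = {3, 5, 6}  B4 = {1, 3, 6}  B5 = {3, 4, 6}
Tree: B1–B2, B2–B3, B1–B4, B2–B5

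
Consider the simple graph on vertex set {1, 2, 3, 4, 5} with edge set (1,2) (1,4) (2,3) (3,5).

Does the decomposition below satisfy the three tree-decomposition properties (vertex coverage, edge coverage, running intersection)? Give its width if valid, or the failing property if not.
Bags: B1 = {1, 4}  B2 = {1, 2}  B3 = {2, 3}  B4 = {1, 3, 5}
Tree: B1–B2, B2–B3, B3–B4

No — bags containing vertex 1 are not connected in the tree.

A tree decomposition must satisfy three properties: every vertex lies in some bag; for every edge, both endpoints lie together in some bag; and for every vertex, the bags containing it form a connected subtree. Here bags containing vertex 1 are not connected in the tree, so the decomposition is invalid.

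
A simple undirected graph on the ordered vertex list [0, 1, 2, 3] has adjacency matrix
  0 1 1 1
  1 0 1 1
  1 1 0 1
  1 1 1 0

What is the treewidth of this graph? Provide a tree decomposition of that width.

Treewidth 3.
One optimal decomposition is:
Bags: B1 = {0, 1, 2, 3}
Tree: (single bag)

A single bag containing all 4 vertices is trivially a valid decomposition of width 3. For the lower bound, the 4 vertices {0, 1, 2, 3} are pairwise adjacent, and any tree decomposition puts a clique entirely inside one bag — forcing width ≥ 3. Therefore the treewidth is 3.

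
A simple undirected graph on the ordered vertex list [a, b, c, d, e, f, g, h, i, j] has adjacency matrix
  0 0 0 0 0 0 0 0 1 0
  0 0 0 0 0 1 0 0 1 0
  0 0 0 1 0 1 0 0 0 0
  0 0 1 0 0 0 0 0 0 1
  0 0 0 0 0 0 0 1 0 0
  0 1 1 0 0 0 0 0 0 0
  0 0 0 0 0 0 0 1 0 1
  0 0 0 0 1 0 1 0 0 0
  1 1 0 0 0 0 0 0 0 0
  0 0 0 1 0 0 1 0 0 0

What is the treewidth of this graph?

A width-1 tree decomposition is:
Bags: B1 = {a, i}  B2 = {b, i}  B3 = {b, f}  B4 = {c, f}  B5 = {c, d}  B6 = {d, j}  B7 = {g, j}  B8 = {g, h}  B9 = {e, h}
Tree: B1–B2, B2–B3, B3–B4, B4–B5, B5–B6, B6–B7, B7–B8, B8–B9
Each bag holds 2 vertices, so the decomposition has width 1, which upper-bounds the treewidth. G has an edge, so its treewidth is at least 1. Hence tw(G) = 1 exactly.

1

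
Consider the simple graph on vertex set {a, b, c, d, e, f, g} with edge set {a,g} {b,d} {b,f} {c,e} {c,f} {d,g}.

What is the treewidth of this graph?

A width-1 tree decomposition is:
Bags: B1 = {c, e}  B2 = {c, f}  B3 = {b, f}  B4 = {b, d}  B5 = {d, g}  B6 = {a, g}
Tree: B1–B2, B2–B3, B3–B4, B4–B5, B5–B6
Each bag holds 2 vertices, so the decomposition has width 1, which upper-bounds the treewidth. Any graph with an edge has treewidth ≥ 1, and G has the edge e–c. Therefore the treewidth is 1.

1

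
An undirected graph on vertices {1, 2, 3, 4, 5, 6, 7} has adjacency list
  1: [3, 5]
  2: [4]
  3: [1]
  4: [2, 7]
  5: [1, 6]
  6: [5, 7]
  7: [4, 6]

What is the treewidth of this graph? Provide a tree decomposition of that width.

Treewidth 1.
One such decomposition:
Bags: B1 = {1, 3}  B2 = {1, 5}  B3 = {5, 6}  B4 = {6, 7}  B5 = {4, 7}  B6 = {2, 4}
Tree: B1–B2, B2–B3, B3–B4, B4–B5, B5–B6

Every bag has size at most 2, so the width is 2 − 1 = 1 and tw(G) ≤ 1. G has an edge, so its treewidth is at least 1. Hence tw(G) = 1 exactly.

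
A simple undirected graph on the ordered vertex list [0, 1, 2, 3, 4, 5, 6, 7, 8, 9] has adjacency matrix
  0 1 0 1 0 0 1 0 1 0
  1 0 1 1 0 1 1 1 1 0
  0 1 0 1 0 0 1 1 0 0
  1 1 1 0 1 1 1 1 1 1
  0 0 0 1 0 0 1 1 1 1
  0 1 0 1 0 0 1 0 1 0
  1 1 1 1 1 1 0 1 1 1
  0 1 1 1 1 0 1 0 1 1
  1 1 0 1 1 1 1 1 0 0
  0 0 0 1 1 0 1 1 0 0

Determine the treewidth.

4

A width-4 tree decomposition is:
Bags: B1 = {1, 3, 6, 7, 8}  B2 = {3, 4, 6, 7, 8}  B3 = {1, 3, 5, 6, 8}  B4 = {3, 4, 6, 7, 9}  B5 = {1, 2, 3, 6, 7}  B6 = {0, 1, 3, 6, 8}
Tree: B1–B2, B1–B3, B2–B4, B1–B5, B1–B6
The largest bag has 5 vertices, giving width 4; this decomposition certifies tw(G) ≤ 4. For the lower bound, the 5 vertices {0, 1, 3, 6, 8} are pairwise adjacent, and any tree decomposition puts a clique entirely inside one bag — forcing width ≥ 4. The upper and lower bounds meet at 4, so that is the treewidth.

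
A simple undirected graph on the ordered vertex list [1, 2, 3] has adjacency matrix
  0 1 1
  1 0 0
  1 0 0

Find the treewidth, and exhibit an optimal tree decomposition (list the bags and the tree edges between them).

Treewidth 1.
One such decomposition:
Bags: B1 = {1, 3}  B2 = {1, 2}
Tree: B1–B2

Every bag has size at most 2, so the width is 2 − 1 = 1 and tw(G) ≤ 1. Any graph with an edge has treewidth ≥ 1, and G has the edge 1–3. Therefore the treewidth is 1.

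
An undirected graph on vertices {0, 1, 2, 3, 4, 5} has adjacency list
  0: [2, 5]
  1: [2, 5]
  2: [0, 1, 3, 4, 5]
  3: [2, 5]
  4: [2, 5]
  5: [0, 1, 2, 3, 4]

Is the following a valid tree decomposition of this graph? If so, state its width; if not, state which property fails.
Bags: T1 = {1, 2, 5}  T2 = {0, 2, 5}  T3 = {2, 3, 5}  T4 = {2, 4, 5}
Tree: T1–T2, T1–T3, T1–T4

Every vertex of G appears in some bag (union = {0, 1, 2, 3, 4, 5}); every edge is covered by a bag; and for each vertex v the set of bags containing v is connected in the bag tree. The decomposition is therefore valid. The largest bag has 3 vertices, so the width is 2.

Yes; width 2.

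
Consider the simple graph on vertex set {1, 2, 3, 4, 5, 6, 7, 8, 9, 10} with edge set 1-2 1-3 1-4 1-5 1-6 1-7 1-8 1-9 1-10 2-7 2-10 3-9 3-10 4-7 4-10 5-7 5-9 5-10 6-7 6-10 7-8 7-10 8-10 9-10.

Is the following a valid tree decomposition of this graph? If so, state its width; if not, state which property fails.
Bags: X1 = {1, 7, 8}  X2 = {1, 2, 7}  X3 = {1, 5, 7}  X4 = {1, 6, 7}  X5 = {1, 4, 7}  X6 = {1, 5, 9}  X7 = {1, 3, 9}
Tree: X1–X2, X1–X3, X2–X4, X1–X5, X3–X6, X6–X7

A tree decomposition must satisfy three properties: every vertex lies in some bag; for every edge, both endpoints lie together in some bag; and for every vertex, the bags containing it form a connected subtree. Here vertex 10 appears in no bag, so the decomposition is invalid.

No — vertex 10 appears in no bag.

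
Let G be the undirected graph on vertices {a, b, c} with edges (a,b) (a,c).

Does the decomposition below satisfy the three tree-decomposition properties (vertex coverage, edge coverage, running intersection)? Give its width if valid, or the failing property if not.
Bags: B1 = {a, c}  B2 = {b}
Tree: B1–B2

A tree decomposition must satisfy three properties: every vertex lies in some bag; for every edge, both endpoints lie together in some bag; and for every vertex, the bags containing it form a connected subtree. Here edge (a,b) lies in no bag, so the decomposition is invalid.

No — edge (a,b) lies in no bag.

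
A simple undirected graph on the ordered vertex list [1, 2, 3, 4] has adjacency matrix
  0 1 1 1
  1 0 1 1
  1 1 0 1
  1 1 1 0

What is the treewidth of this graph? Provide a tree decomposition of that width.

Treewidth 3.
One optimal decomposition is:
Bags: B1 = {1, 2, 3, 4}
Tree: (single bag)

A single bag containing all 4 vertices is trivially a valid decomposition of width 3. Conversely, {1, 2, 3, 4} is a clique of size 4, and the vertices of any clique must share a bag in every tree decomposition; so some bag has ≥ 4 vertices and tw(G) ≥ 3. Therefore the treewidth is 3.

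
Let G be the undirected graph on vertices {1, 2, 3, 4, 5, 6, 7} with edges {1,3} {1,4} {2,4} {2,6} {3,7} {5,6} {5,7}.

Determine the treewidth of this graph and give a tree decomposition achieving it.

Every bag has size at most 3, so the width is 3 − 1 = 2 and tw(G) ≤ 2. Since 2–6–5–7–3–1–4–2 is a cycle in G, G is not acyclic. Forests are exactly the graphs of treewidth ≤ 1, so tw(G) ≥ 2. Therefore the treewidth is 2.

Treewidth 2.
One such decomposition:
Bags: B1 = {2, 5, 6}  B2 = {2, 5, 7}  B3 = {2, 3, 7}  B4 = {1, 2, 3}  B5 = {1, 2, 4}
Tree: B1–B2, B2–B3, B3–B4, B4–B5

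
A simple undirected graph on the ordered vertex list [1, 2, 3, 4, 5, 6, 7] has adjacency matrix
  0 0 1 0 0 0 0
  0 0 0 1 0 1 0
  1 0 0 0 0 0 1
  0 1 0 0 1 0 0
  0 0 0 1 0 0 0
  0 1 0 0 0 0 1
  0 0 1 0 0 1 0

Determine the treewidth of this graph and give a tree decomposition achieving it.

Every bag has size at most 2, so the width is 2 − 1 = 1 and tw(G) ≤ 1. G has an edge, so its treewidth is at least 1. The upper and lower bounds meet at 1, so that is the treewidth.

Treewidth 1.
Bags: B1 = {4, 5}  B2 = {2, 4}  B3 = {2, 6}  B4 = {6, 7}  B5 = {3, 7}  B6 = {1, 3}
Tree: B1–B2, B2–B3, B3–B4, B4–B5, B5–B6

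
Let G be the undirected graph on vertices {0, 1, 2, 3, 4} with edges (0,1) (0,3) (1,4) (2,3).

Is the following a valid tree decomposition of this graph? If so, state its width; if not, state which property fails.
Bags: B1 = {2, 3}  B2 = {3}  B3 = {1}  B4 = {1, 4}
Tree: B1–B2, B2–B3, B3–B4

A tree decomposition must satisfy three properties: every vertex lies in some bag; for every edge, both endpoints lie together in some bag; and for every vertex, the bags containing it form a connected subtree. Here vertex 0 appears in no bag, so the decomposition is invalid.

No — vertex 0 appears in no bag.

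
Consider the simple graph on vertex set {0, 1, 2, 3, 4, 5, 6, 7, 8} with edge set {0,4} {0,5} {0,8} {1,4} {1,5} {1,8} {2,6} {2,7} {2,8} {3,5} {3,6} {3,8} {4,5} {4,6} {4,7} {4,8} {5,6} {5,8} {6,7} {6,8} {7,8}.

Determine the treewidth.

3

A width-3 tree decomposition is:
Bags: B1 = {4, 5, 6, 8}  B2 = {3, 5, 6, 8}  B3 = {0, 4, 5, 8}  B4 = {1, 4, 5, 8}  B5 = {4, 6, 7, 8}  B6 = {2, 6, 7, 8}
Tree: B1–B2, B1–B3, B1–B4, B1–B5, B5–B6
The largest bag has 4 vertices, giving width 3; this decomposition certifies tw(G) ≤ 3. For the lower bound, the 4 vertices {2, 6, 7, 8} are pairwise adjacent, and any tree decomposition puts a clique entirely inside one bag — forcing width ≥ 3. The upper and lower bounds meet at 3, so that is the treewidth.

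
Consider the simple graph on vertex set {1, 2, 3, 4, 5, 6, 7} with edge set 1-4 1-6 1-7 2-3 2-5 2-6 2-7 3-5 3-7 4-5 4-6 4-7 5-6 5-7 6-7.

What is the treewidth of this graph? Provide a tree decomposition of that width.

Treewidth 3.
Bags: B1 = {4, 5, 6, 7}  B2 = {1, 4, 6, 7}  B3 = {2, 5, 6, 7}  B4 = {2, 3, 5, 7}
Tree: B1–B2, B1–B3, B3–B4

Each bag holds 4 vertices, so the decomposition has width 3, which upper-bounds the treewidth. On the other hand G contains the 4-clique {1, 4, 6, 7}. A clique must lie in a single bag of any decomposition, so no decomposition can have width below 3. Combining the bounds, tw(G) = 3.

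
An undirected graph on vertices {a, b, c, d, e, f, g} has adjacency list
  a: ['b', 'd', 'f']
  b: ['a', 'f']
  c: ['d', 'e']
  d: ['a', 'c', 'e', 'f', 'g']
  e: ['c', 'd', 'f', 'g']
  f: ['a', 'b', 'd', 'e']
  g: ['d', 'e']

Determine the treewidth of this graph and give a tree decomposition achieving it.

Every bag has size at most 3, so the width is 3 − 1 = 2 and tw(G) ≤ 2. On the other hand G contains the 3-clique {d, e, g}. A clique must lie in a single bag of any decomposition, so no decomposition can have width below 2. Therefore the treewidth is 2.

Treewidth 2.
One optimal decomposition is:
Bags: B1 = {d, e, f}  B2 = {a, d, f}  B3 = {a, b, f}  B4 = {c, d, e}  B5 = {d, e, g}
Tree: B1–B2, B2–B3, B1–B4, B1–B5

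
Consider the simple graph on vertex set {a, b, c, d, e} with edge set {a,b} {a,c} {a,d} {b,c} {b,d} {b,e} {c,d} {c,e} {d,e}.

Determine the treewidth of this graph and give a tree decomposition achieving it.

Each bag holds 4 vertices, so the decomposition has width 3, which upper-bounds the treewidth. For the lower bound, the 4 vertices {b, c, d, e} are pairwise adjacent, and any tree decomposition puts a clique entirely inside one bag — forcing width ≥ 3. Combining the bounds, tw(G) = 3.

Treewidth 3.
Bags: B1 = {a, b, c, d}  B2 = {b, c, d, e}
Tree: B1–B2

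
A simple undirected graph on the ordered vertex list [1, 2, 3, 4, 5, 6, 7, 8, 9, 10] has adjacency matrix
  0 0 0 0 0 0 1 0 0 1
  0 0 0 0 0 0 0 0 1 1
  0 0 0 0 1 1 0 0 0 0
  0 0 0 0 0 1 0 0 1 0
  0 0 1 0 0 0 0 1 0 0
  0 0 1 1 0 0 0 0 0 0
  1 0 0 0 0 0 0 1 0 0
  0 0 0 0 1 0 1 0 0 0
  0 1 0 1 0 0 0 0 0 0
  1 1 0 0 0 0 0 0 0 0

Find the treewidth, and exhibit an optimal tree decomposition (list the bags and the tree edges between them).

Treewidth 2.
One such decomposition:
Bags: B1 = {3, 4, 6}  B2 = {3, 4, 5}  B3 = {4, 5, 8}  B4 = {4, 7, 8}  B5 = {1, 4, 7}  B6 = {1, 4, 10}  B7 = {2, 4, 10}  B8 = {2, 4, 9}
Tree: B1–B2, B2–B3, B3–B4, B4–B5, B5–B6, B6–B7, B7–B8

Every bag has size at most 3, so the width is 3 − 1 = 2 and tw(G) ≤ 2. The edges 4–6–3–5–8–7–1–10–2–9–4 form a cycle, so G is not a tree and its treewidth is at least 2. Therefore the treewidth is 2.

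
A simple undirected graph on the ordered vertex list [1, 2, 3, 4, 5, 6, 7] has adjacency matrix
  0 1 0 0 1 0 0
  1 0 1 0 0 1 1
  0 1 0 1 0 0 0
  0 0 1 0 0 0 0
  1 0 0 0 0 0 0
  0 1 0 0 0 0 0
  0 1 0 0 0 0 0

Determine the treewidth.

A width-1 tree decomposition is:
Bags: B1 = {1, 5}  B2 = {1, 2}  B3 = {2, 3}  B4 = {2, 6}  B5 = {3, 4}  B6 = {2, 7}
Tree: B1–B2, B2–B3, B3–B4, B3–B5, B3–B6
Each bag holds 2 vertices, so the decomposition has width 1, which upper-bounds the treewidth. Since G has at least one edge (e.g. 1–5), it is not an edgeless graph, so tw(G) ≥ 1. Hence tw(G) = 1 exactly.

1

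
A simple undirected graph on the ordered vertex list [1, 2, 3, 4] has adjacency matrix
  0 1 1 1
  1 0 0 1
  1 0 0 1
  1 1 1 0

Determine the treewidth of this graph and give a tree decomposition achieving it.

Treewidth 2.
Bags: B1 = {1, 2, 4}  B2 = {1, 3, 4}
Tree: B1–B2

Each bag holds 3 vertices, so the decomposition has width 2, which upper-bounds the treewidth. Conversely, {1, 2, 4} is a clique of size 3, and the vertices of any clique must share a bag in every tree decomposition; so some bag has ≥ 3 vertices and tw(G) ≥ 2. Hence tw(G) = 2 exactly.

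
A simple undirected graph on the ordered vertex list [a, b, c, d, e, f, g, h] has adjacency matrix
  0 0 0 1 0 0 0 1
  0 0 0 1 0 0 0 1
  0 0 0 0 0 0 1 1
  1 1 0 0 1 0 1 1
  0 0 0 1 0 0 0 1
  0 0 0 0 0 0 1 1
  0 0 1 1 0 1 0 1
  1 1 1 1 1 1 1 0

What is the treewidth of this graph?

A width-2 tree decomposition is:
Bags: B1 = {d, g, h}  B2 = {f, g, h}  B3 = {b, d, h}  B4 = {c, g, h}  B5 = {a, d, h}  B6 = {d, e, h}
Tree: B1–B2, B1–B3, B1–B4, B3–B5, B3–B6
Every bag has size at most 3, so the width is 3 − 1 = 2 and tw(G) ≤ 2. Conversely, {d, g, h} is a clique of size 3, and the vertices of any clique must share a bag in every tree decomposition; so some bag has ≥ 3 vertices and tw(G) ≥ 2. Therefore the treewidth is 2.

2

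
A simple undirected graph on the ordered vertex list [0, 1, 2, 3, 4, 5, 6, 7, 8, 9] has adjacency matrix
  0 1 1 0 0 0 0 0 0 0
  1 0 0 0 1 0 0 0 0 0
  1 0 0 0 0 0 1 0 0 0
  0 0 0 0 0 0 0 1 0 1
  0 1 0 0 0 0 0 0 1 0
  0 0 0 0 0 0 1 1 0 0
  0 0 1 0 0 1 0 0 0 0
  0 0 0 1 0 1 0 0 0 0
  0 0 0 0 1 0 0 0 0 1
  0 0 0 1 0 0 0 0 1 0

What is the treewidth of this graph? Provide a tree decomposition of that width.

Each bag holds 3 vertices, so the decomposition has width 2, which upper-bounds the treewidth. For the lower bound, G contains the cycle 4–8–9–3–7–5–6–2–0–1–4, so G is not a forest; only forests have treewidth ≤ 1, hence tw(G) ≥ 2. Hence tw(G) = 2 exactly.

Treewidth 2.
Bags: B1 = {4, 8, 9}  B2 = {3, 4, 9}  B3 = {3, 4, 7}  B4 = {4, 5, 7}  B5 = {4, 5, 6}  B6 = {2, 4, 6}  B7 = {0, 2, 4}  B8 = {0, 1, 4}
Tree: B1–B2, B2–B3, B3–B4, B4–B5, B5–B6, B6–B7, B7–B8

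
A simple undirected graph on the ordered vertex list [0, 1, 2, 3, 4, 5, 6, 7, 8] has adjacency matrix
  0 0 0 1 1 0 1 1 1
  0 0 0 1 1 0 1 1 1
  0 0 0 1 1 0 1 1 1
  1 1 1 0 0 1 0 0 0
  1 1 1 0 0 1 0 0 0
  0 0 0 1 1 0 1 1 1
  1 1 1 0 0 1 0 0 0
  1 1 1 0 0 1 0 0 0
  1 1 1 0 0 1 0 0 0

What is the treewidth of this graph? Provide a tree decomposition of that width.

Treewidth 4.
One optimal decomposition is:
Bags: B1 = {0, 1, 2, 5, 6}  B2 = {0, 1, 2, 5, 8}  B3 = {0, 1, 2, 5, 7}  B4 = {0, 1, 2, 4, 5}  B5 = {0, 1, 2, 3, 5}
Tree: B1–B2, B2–B3, B3–B4, B4–B5

The largest bag has 5 vertices, giving width 4; this decomposition certifies tw(G) ≤ 4. For the lower bound: the 5 vertex sets {5,6}, {1,8}, {2,7}, {0}, {4} are disjoint, each induces a connected subgraph, and every pair is joined by at least one edge of G. Contracting each set to a single vertex therefore yields K_{5} as a minor, and since treewidth is minor-monotone, tw(G) ≥ tw(K_{5}) = 4. Combining the bounds, tw(G) = 4.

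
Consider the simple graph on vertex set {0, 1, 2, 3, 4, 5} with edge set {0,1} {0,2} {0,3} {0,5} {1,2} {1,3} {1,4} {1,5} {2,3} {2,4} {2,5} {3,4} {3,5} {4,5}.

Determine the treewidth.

A width-4 tree decomposition is:
Bags: B1 = {0, 1, 2, 3, 5}  B2 = {1, 2, 3, 4, 5}
Tree: B1–B2
Every bag has size at most 5, so the width is 5 − 1 = 4 and tw(G) ≤ 4. On the other hand G contains the 5-clique {0, 1, 2, 3, 5}. A clique must lie in a single bag of any decomposition, so no decomposition can have width below 4. Therefore the treewidth is 4.

4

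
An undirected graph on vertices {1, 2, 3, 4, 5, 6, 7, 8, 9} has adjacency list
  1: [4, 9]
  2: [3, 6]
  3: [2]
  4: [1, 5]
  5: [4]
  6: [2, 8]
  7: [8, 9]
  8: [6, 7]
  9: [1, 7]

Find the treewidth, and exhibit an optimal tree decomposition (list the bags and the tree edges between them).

Every bag has size at most 2, so the width is 2 − 1 = 1 and tw(G) ≤ 1. Any graph with an edge has treewidth ≥ 1, and G has the edge 5–4. Combining the bounds, tw(G) = 1.

Treewidth 1.
One optimal decomposition is:
Bags: B1 = {4, 5}  B2 = {1, 4}  B3 = {1, 9}  B4 = {7, 9}  B5 = {7, 8}  B6 = {6, 8}  B7 = {2, 6}  B8 = {2, 3}
Tree: B1–B2, B2–B3, B3–B4, B4–B5, B5–B6, B6–B7, B7–B8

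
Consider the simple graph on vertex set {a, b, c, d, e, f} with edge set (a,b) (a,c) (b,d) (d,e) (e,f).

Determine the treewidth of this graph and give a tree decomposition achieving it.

Treewidth 1.
One optimal decomposition is:
Bags: B1 = {e, f}  B2 = {d, e}  B3 = {b, d}  B4 = {a, b}  B5 = {a, c}
Tree: B1–B2, B2–B3, B3–B4, B4–B5

The largest bag has 2 vertices, giving width 1; this decomposition certifies tw(G) ≤ 1. Any graph with an edge has treewidth ≥ 1, and G has the edge f–e. Hence tw(G) = 1 exactly.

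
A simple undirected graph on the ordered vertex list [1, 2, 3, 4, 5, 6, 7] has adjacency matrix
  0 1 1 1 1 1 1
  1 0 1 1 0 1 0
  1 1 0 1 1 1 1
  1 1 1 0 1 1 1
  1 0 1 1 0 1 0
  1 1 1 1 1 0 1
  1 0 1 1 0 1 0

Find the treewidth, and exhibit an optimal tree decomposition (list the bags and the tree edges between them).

Treewidth 4.
One such decomposition:
Bags: B1 = {1, 3, 4, 6, 7}  B2 = {1, 2, 3, 4, 6}  B3 = {1, 3, 4, 5, 6}
Tree: B1–B2, B1–B3

Each bag holds 5 vertices, so the decomposition has width 4, which upper-bounds the treewidth. For the lower bound, the 5 vertices {1, 2, 3, 4, 6} are pairwise adjacent, and any tree decomposition puts a clique entirely inside one bag — forcing width ≥ 4. Therefore the treewidth is 4.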